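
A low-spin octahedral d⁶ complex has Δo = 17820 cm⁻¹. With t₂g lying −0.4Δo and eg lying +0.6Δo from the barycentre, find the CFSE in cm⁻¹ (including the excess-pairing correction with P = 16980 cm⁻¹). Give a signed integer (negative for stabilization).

-8808

Electron filling gives t₂g⁶ eg⁰.
Orbital CFSE = 6(-0.4) + 0(0.6) = -2.4Δo = -2.4 × 17820 = -42768 cm⁻¹.
High-spin d⁶ would be t₂g⁴ eg² with 1 pair; low-spin has 3, so 2 excess pairs cost +2P = +33960 cm⁻¹.
Combining: -42768 + 33960 = -8808 cm⁻¹.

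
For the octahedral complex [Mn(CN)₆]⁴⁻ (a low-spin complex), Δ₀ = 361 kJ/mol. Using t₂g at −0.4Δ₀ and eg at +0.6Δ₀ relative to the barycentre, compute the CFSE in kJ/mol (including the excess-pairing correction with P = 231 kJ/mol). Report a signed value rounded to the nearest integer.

-260

Each CN⁻ contributes -1; 6 × (-1) = -6. With overall charge -4, Mn is in the +2 oxidation state.
Mn²⁺: group 7, so d-count = 7 − 2 = 5.
Electron filling gives t₂g⁵ eg⁰.
CFSE(orbital) = 5×(-0.4Δ₀) + 0×(0.6Δ₀) = -2.0Δ₀; with Δ₀ = 361 kJ/mol that is -722 kJ/mol.
Pairing penalty: 2 pairs vs 0 in the high-spin reference → 2 extra × P = 462 kJ/mol.
Overall CFSE = -722 + 462 = -260 kJ/mol.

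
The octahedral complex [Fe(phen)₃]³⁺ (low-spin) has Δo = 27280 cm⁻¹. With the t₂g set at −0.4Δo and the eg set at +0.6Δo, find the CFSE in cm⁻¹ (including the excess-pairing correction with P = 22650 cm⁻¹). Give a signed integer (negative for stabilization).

phen is neutral, so the +3 overall charge sits on Fe: oxidation state +3.
Fe³⁺: group 8, so d-count = 8 − 3 = 5.
Configuration: t₂g⁵ eg⁰.
The orbital stabilization is -2.0Δo = -2.0 × 27280 = -54560 cm⁻¹.
High-spin d⁵ would be t₂g³ eg² with 0 pairs; low-spin has 2, so 2 excess pairs cost +2P = +45300 cm⁻¹.
Net CFSE = -54560 + 45300 = -9260 cm⁻¹.

-9260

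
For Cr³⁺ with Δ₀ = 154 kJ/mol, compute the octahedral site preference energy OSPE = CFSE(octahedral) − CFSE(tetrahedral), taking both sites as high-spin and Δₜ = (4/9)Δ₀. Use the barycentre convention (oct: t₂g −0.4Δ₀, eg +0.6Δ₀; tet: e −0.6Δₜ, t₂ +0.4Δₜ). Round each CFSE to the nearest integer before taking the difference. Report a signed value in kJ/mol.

Group 6 minus oxidation state +3 gives a d³ configuration for Cr³⁺.
In an octahedral site d³ (HS) is t₂g³ eg⁰, giving CFSE(oct) = -1.2Δ₀ = -185 kJ/mol.
Tetrahedral: e² t₂¹, CFSE = 2(−0.6) + 1(+0.4) = -0.8Δₜ = -0.8 × (4/9) × 154 = -55 kJ/mol.
Subtracting, OSPE = -185 − (-55) = -130 kJ/mol.

-130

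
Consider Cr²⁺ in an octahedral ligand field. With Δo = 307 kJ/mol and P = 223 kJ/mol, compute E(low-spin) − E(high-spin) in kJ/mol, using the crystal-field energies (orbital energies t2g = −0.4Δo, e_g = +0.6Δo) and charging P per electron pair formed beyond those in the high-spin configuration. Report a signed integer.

-84

Cr²⁺: group 6, so d-count = 6 − 2 = 4.
High-spin: t2g^3 e_g^1, CFSE = -0.6Δo = -184 kJ/mol.
Low-spin: t2g^4 e_g^0, orbital CFSE = -1.6Δo = -491 kJ/mol; plus 1 excess pair × P = +223 kJ/mol; total -268 kJ/mol.
Thus E(LS) − E(HS) = -84 kJ/mol.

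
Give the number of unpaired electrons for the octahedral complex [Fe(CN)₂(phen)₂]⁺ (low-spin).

Ligand charges: 2×(-1) from CN⁻ and 2×(+0) from phen sum to -2; with overall charge +1, Fe is +3.
Fe³⁺: group 8, so d-count = 8 − 3 = 5.
Configuration: t₂g⁵ eg⁰, giving 1 unpaired electron.

1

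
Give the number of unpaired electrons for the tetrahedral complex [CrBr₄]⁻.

3

Each Br⁻ contributes -1; 4 × (-1) = -4. With overall charge -1, Cr is in the +3 oxidation state.
Cr is in group 6, so Cr³⁺ is d³ (6 − 3 = 3).
Tetrahedral splitting is small, so the complex is high-spin.
Configuration: e^2 t2^1, giving 3 unpaired electrons.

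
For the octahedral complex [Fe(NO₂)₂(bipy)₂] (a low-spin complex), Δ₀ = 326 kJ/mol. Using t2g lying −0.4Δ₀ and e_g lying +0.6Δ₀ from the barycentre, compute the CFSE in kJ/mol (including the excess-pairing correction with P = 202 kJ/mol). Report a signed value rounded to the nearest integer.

-378

Ligand charges: 2×(-1) from NO₂⁻ and 2×(+0) from bipy sum to -2; with overall charge +0, Fe is +2.
Fe²⁺: group 8, so d-count = 8 − 2 = 6.
Electron filling gives t2g^6 e_g^0.
Orbital CFSE = 6(-0.4) + 0(0.6) = -2.4Δ₀ = -2.4 × 326 = -782 kJ/mol.
High-spin d⁶ would be t2g^4 e_g^2 with 1 pair; low-spin has 3, so 2 excess pairs cost +2P = +404 kJ/mol.
Overall CFSE = -782 + 404 = -378 kJ/mol.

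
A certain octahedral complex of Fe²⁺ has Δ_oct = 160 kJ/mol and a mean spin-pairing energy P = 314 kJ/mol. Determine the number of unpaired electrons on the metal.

4

Fe²⁺: group 8, so d-count = 8 − 2 = 6.
Since Δ_oct = 160 kJ/mol < P = 314 kJ/mol, the complex adopts the high-spin configuration.
Configuration: t₂g⁴ eg².
Unpaired electrons: 4.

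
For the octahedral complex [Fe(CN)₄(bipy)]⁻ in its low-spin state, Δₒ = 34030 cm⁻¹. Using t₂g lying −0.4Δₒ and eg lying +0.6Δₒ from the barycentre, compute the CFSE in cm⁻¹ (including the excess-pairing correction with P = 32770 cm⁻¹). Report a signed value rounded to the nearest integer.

-2520

Ligand charges: 4×(-1) from CN⁻ and 1×(+0) from bipy sum to -4; with overall charge -1, Fe is +3.
Fe is in group 8, so Fe³⁺ is d⁵ (8 − 3 = 5).
Configuration: t₂g⁵ eg⁰.
Orbital CFSE = 5(-0.4) + 0(0.6) = -2.0Δₒ = -2.0 × 34030 = -68060 cm⁻¹.
High-spin d⁵ would be t₂g³ eg² with 0 pairs; low-spin has 2, so 2 excess pairs cost +2P = +65540 cm⁻¹.
Overall CFSE = -68060 + 65540 = -2520 cm⁻¹.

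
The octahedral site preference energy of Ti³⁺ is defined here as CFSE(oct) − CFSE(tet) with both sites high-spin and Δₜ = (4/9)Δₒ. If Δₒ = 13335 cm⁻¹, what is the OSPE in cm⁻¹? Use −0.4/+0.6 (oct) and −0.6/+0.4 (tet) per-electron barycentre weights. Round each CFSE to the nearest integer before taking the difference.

Ti is in group 4, so Ti³⁺ is d¹ (4 − 3 = 1).
Octahedral high-spin t2g^1 e_g^0: CFSE = -0.4 × 13335 = -5334 cm⁻¹.
Tetrahedral e^1 t2^0 gives -0.6Δₜ = -0.6 × (4/9) × 13335 = -3556 cm⁻¹.
OSPE = -5334 − (-3556) = -1778 cm⁻¹.

-1778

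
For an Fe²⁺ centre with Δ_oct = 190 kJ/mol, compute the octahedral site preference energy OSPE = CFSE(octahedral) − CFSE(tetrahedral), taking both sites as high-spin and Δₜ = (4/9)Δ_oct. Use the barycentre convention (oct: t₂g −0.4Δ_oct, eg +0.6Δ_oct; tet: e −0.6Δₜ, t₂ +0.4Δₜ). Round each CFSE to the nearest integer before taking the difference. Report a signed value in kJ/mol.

-25

Group 8 minus oxidation state +2 gives a d⁶ configuration for Fe²⁺.
Octahedral high-spin t₂g⁴ eg²: CFSE = -0.4 × 190 = -76 kJ/mol.
Tetrahedral: e³ t₂³, CFSE = 3(−0.6) + 3(+0.4) = -0.6Δₜ = -0.6 × (4/9) × 190 = -51 kJ/mol.
OSPE = CFSE(oct) − CFSE(tet) = -76 − (-51) = -25 kJ/mol.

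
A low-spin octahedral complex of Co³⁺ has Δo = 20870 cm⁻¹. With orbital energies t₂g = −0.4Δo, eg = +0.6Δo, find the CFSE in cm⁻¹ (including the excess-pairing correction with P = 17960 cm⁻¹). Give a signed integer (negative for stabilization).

Group 9 minus oxidation state +3 gives a d⁶ configuration for Co³⁺.
The d⁶ electrons fill as t₂g⁶ eg⁰.
The orbital stabilization is -2.4Δo = -2.4 × 20870 = -50088 cm⁻¹.
Pairing penalty: 3 pairs vs 1 in the high-spin reference → 2 extra × P = 35920 cm⁻¹.
Net CFSE = -50088 + 35920 = -14168 cm⁻¹.

-14168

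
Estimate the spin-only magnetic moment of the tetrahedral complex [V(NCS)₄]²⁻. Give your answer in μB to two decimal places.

Each NCS⁻ contributes -1; 4 × (-1) = -4. With overall charge -2, V is in the +2 oxidation state.
V²⁺: group 5, so d-count = 5 − 2 = 3.
With tetrahedral geometry the complex is necessarily high-spin.
Configuration: e² t₂¹ → 3 unpaired electrons.
μ(spin-only) = √[3(3+2)] = √15 ≈ 3.87 μB.

3.87 μB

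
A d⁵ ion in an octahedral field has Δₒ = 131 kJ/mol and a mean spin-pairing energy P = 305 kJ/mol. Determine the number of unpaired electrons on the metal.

Δₒ < P, so pairing is avoided: the ground state is high-spin.
Configuration: t₂g³ eg².
Unpaired electrons: 5.

5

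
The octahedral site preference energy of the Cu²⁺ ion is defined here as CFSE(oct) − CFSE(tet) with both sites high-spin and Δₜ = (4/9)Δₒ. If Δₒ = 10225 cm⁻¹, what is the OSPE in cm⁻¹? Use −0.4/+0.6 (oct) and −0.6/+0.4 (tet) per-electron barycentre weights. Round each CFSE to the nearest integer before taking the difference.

-4317

Cu sits in group 11; removing 2 electrons leaves Cu²⁺ with 11 − 2 = 9 d electrons.
Octahedral (high-spin): t2g^6 e_g^3, CFSE = 6(−0.4) + 3(+0.6) = -0.6Δₒ = -0.6 × 10225 = -6135 cm⁻¹.
Tetrahedral e^4 t2^5 gives -0.4Δₜ = -0.4 × (4/9) × 10225 = -1818 cm⁻¹.
OSPE = -6135 − (-1818) = -4317 cm⁻¹.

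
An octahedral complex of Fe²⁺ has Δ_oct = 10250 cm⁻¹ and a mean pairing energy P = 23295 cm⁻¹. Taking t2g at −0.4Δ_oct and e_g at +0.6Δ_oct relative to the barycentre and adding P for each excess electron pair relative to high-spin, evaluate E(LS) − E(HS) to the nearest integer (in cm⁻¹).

Fe is in group 8, so Fe²⁺ is d⁶ (8 − 2 = 6).
High-spin: t2g^4 e_g^2, CFSE = -0.4Δ_oct = -4100 cm⁻¹.
Low-spin t2g^6 e_g^0 gives -2.4Δ_oct = -24600 cm⁻¹, but forming 2 extra pairs costs 2P = 46590 cm⁻¹, so E(LS) = -24600 + 46590 = 21990 cm⁻¹.
Thus E(LS) − E(HS) = 26090 cm⁻¹.

26090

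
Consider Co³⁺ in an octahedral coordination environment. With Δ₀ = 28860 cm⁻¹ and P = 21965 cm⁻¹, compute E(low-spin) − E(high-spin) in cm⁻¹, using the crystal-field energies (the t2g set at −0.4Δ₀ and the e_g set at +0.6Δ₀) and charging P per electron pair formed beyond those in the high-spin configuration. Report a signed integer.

Co sits in group 9; removing 3 electrons leaves Co³⁺ with 9 − 3 = 6 d electrons.
High-spin d⁶ fills as t2g^4 e_g^2 with CFSE 4(−0.4) + 2(+0.6) = -0.4Δ₀ = -11544 cm⁻¹.
For low-spin the configuration is t2g^6 e_g^0: orbital energy -2.4 × 28860 = -69264 cm⁻¹, and 2 additional pairs relative to high-spin add 43930 cm⁻¹, giving -25334 cm⁻¹.
Thus E(LS) − E(HS) = -13790 cm⁻¹.

-13790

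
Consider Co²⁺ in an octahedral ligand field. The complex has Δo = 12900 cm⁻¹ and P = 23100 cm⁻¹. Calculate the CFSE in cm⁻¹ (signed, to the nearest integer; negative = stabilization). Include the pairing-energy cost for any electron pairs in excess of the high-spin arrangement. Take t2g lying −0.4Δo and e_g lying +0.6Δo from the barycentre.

Co sits in group 9; removing 2 electrons leaves Co²⁺ with 9 − 2 = 7 d electrons.
Here Δo < P (12900 < 23100), so the high-spin state is favoured.
Configuration: t2g^5 e_g^2.
Orbital CFSE = -0.8Δo = -0.8 × 12900 = -10320 cm⁻¹.
High-spin has no excess pairs, so no pairing correction applies.

-10320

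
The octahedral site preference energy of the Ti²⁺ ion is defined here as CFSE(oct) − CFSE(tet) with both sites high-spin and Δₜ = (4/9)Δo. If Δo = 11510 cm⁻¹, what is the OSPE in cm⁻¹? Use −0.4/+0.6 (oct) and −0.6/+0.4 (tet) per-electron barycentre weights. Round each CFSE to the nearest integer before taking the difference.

Group 4 minus oxidation state +2 gives a d² configuration for Ti²⁺.
In an octahedral site d² (HS) is t2g^2 e_g^0, giving CFSE(oct) = -0.8Δo = -9208 cm⁻¹.
In a tetrahedral site the filling is e^2 t2^0: CFSE(tet) = -1.2Δₜ = -1.2 × (4/9)(11510) = -6139 cm⁻¹.
OSPE = CFSE(oct) − CFSE(tet) = -9208 − (-6139) = -3069 cm⁻¹.

-3069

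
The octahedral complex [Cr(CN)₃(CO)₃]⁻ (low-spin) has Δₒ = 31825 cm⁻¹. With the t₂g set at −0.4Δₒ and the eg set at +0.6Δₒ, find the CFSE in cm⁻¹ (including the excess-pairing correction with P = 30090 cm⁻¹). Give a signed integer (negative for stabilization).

-20830

Ligand charges: 3×(-1) from CN⁻ and 3×(+0) from CO sum to -3; with overall charge -1, Cr is +2.
Cr sits in group 6; removing 2 electrons leaves Cr²⁺ with 6 − 2 = 4 d electrons.
Electron filling gives t₂g⁴ eg⁰.
The orbital stabilization is -1.6Δₒ = -1.6 × 31825 = -50920 cm⁻¹.
Pairing penalty: 1 pair vs 0 in the high-spin reference → 1 extra × P = 30090 cm⁻¹.
Net CFSE = -50920 + 30090 = -20830 cm⁻¹.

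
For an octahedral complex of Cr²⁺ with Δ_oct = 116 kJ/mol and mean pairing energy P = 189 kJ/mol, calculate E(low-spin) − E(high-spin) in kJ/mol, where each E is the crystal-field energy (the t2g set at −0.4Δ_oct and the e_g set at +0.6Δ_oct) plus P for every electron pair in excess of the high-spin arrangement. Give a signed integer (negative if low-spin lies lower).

73

Cr sits in group 6; removing 2 electrons leaves Cr²⁺ with 6 − 2 = 4 d electrons.
High-spin: t2g^3 e_g^1, CFSE = -0.6Δ_oct = -70 kJ/mol.
Low-spin: t2g^4 e_g^0, orbital CFSE = -1.6Δ_oct = -186 kJ/mol; plus 1 excess pair × P = +189 kJ/mol; total 3 kJ/mol.
The difference is 3 − (-70) = 73 kJ/mol, so high-spin lies lower.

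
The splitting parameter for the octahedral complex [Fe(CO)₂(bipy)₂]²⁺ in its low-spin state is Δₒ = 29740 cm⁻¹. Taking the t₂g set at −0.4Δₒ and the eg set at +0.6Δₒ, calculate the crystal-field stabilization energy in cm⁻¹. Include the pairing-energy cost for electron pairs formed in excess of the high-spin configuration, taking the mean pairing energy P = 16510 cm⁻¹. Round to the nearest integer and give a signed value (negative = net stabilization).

Ligand charges: 2×(+0) from CO and 2×(+0) from bipy sum to +0; with overall charge +2, Fe is +2.
Fe is in group 8, so Fe²⁺ is d⁶ (8 − 2 = 6).
Configuration: t₂g⁶ eg⁰.
CFSE(orbital) = 6×(-0.4Δₒ) + 0×(0.6Δₒ) = -2.4Δₒ; with Δₒ = 29740 cm⁻¹ that is -71376 cm⁻¹.
High-spin d⁶ would be t₂g⁴ eg² with 1 pair; low-spin has 3, so 2 excess pairs cost +2P = +33020 cm⁻¹.
Combining: -71376 + 33020 = -38356 cm⁻¹.

-38356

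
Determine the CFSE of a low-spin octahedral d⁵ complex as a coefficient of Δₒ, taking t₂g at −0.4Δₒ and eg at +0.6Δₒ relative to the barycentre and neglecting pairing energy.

-2.0 Δₒ

Configuration: t₂g⁵ eg⁰.
CFSE = 5(-0.4Δₒ) + 0(0.6Δₒ) = -2.0Δₒ + 0.0Δₒ = -2.0Δₒ.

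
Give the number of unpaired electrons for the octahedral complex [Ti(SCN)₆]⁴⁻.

Each SCN⁻ contributes -1; 6 × (-1) = -6. With overall charge -4, Ti is in the +2 oxidation state.
Group 4 minus oxidation state +2 gives a d² configuration for Ti²⁺.
Configuration: t₂g² eg⁰, giving 2 unpaired electrons.

2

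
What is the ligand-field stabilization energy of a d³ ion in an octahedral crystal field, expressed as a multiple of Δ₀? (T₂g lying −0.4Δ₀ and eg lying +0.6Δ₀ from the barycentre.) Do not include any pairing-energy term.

-1.2 Δ₀

Configuration: t₂g³ eg⁰.
CFSE = 3(-0.4Δ₀) + 0(0.6Δ₀) = -1.2Δ₀ + 0.0Δ₀ = -1.2Δ₀.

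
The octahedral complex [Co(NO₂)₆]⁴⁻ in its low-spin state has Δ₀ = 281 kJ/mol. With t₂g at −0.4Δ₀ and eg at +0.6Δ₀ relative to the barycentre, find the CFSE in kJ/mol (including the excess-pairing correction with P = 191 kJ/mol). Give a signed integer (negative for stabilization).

-315

Each NO₂⁻ contributes -1; 6 × (-1) = -6. With overall charge -4, Co is in the +2 oxidation state.
Co²⁺: group 9, so d-count = 9 − 2 = 7.
Electron filling gives t₂g⁶ eg¹.
The orbital stabilization is -1.8Δ₀ = -1.8 × 281 = -506 kJ/mol.
Pairing penalty: 3 pairs vs 2 in the high-spin reference → 1 extra × P = 191 kJ/mol.
Combining: -506 + 191 = -315 kJ/mol.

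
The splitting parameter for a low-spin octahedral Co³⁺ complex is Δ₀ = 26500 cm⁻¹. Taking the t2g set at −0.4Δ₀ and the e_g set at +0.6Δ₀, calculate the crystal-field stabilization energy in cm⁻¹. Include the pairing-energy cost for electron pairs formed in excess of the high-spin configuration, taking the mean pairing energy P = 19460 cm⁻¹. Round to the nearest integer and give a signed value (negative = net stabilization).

Group 9 minus oxidation state +3 gives a d⁶ configuration for Co³⁺.
Electron filling gives t2g^6 e_g^0.
CFSE(orbital) = 6×(-0.4Δ₀) + 0×(0.6Δ₀) = -2.4Δ₀; with Δ₀ = 26500 cm⁻¹ that is -63600 cm⁻¹.
Pairing penalty: 3 pairs vs 1 in the high-spin reference → 2 extra × P = 38920 cm⁻¹.
Net CFSE = -63600 + 38920 = -24680 cm⁻¹.

-24680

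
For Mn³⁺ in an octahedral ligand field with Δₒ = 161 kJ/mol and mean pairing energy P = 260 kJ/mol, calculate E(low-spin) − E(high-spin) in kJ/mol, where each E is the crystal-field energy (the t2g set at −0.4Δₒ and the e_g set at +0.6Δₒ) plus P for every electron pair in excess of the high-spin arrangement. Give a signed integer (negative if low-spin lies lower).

99

Mn is in group 7, so Mn³⁺ is d⁴ (7 − 3 = 4).
High-spin d⁴ fills as t2g^3 e_g^1 with CFSE 3(−0.4) + 1(+0.6) = -0.6Δₒ = -97 kJ/mol.
For low-spin the configuration is t2g^4 e_g^0: orbital energy -1.6 × 161 = -258 kJ/mol, and 1 additional pair relative to high-spin adds 260 kJ/mol, giving 2 kJ/mol.
The difference is 2 − (-97) = 99 kJ/mol, so high-spin lies lower.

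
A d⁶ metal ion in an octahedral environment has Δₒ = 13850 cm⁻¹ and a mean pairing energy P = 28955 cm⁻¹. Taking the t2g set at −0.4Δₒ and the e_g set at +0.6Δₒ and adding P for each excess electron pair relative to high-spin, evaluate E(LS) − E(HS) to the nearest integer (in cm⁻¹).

30210

High-spin d⁶ fills as t2g^4 e_g^2 with CFSE 4(−0.4) + 2(+0.6) = -0.4Δₒ = -5540 cm⁻¹.
For low-spin the configuration is t2g^6 e_g^0: orbital energy -2.4 × 13850 = -33240 cm⁻¹, and 2 additional pairs relative to high-spin add 57910 cm⁻¹, giving 24670 cm⁻¹.
E(LS) − E(HS) = 24670 − (-5540) = 30210 cm⁻¹.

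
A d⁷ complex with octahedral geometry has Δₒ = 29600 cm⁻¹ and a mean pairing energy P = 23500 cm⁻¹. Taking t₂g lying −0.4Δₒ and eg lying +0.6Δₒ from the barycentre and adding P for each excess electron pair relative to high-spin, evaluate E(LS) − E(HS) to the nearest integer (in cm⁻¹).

-6100

High-spin: t₂g⁵ eg², CFSE = -0.8Δₒ = -23680 cm⁻¹.
Low-spin: t₂g⁶ eg¹, orbital CFSE = -1.8Δₒ = -53280 cm⁻¹; plus 1 excess pair × P = +23500 cm⁻¹; total -29780 cm⁻¹.
Thus E(LS) − E(HS) = -6100 cm⁻¹.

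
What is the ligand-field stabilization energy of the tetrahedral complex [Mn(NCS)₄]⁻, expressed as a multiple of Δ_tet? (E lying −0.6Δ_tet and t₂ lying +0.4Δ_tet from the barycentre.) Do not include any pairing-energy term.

Each NCS⁻ contributes -1; 4 × (-1) = -4. With overall charge -1, Mn is in the +3 oxidation state.
Mn is in group 7, so Mn³⁺ is d⁴ (7 − 3 = 4).
Tetrahedral fields are weak (Δₜ ≈ 4/9 Δₒ), so electrons fill high-spin.
Configuration: e² t₂².
CFSE = 2(-0.6Δ_tet) + 2(0.4Δ_tet) = -1.2Δ_tet + 0.8Δ_tet = -0.4Δ_tet.

-0.4 Δ_tet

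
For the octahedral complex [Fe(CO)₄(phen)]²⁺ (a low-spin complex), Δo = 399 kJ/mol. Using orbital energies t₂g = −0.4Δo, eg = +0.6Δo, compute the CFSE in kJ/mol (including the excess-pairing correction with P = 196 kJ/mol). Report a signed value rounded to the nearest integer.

Ligand charges: 4×(+0) from CO and 1×(+0) from phen sum to +0; with overall charge +2, Fe is +2.
Fe is in group 8, so Fe²⁺ is d⁶ (8 − 2 = 6).
Electron filling gives t₂g⁶ eg⁰.
CFSE(orbital) = 6×(-0.4Δo) + 0×(0.6Δo) = -2.4Δo; with Δo = 399 kJ/mol that is -958 kJ/mol.
Pairing penalty: 3 pairs vs 1 in the high-spin reference → 2 extra × P = 392 kJ/mol.
Combining: -958 + 392 = -566 kJ/mol.

-566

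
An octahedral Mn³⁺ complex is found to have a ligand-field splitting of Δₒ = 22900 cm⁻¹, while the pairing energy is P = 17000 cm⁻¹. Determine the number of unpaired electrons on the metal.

Mn sits in group 7; removing 3 electrons leaves Mn³⁺ with 7 − 3 = 4 d electrons.
Δₒ > P, so pairing is preferred: the ground state is low-spin.
That gives t2g^4 e_g^0.
Unpaired electrons: 2.

2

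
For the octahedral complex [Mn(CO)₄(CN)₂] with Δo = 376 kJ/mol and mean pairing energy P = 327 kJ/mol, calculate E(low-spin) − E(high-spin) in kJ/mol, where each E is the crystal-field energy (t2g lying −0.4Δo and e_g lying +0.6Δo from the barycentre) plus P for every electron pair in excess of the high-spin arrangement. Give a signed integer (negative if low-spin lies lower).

Ligand charges: 4×(+0) from CO and 2×(-1) from CN⁻ sum to -2; with overall charge +0, Mn is +2.
Mn sits in group 7; removing 2 electrons leaves Mn²⁺ with 7 − 2 = 5 d electrons.
High-spin d⁵ fills as t2g^3 e_g^2 with CFSE 3(−0.4) + 2(+0.6) = 0.0Δo = 0 kJ/mol.
For low-spin the configuration is t2g^5 e_g^0: orbital energy -2.0 × 376 = -752 kJ/mol, and 2 additional pairs relative to high-spin add 654 kJ/mol, giving -98 kJ/mol.
E(LS) − E(HS) = -98 − (0) = -98 kJ/mol.

-98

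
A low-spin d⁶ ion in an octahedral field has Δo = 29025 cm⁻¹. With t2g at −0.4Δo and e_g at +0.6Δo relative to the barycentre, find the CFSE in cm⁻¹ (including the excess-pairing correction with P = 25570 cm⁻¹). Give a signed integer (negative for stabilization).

-18520

Electron filling gives t2g^6 e_g^0.
The orbital stabilization is -2.4Δo = -2.4 × 29025 = -69660 cm⁻¹.
Relative to high-spin t2g^4 e_g^2 (1 paired), the low-spin configuration has 2 additional pairs, contributing +2 × 25570 = +51140 cm⁻¹.
Combining: -69660 + 51140 = -18520 cm⁻¹.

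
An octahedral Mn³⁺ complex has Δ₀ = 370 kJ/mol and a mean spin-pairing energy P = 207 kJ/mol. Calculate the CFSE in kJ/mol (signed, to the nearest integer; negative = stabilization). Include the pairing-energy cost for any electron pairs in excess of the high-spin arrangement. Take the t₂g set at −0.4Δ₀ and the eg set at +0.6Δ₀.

Mn sits in group 7; removing 3 electrons leaves Mn³⁺ with 7 − 3 = 4 d electrons.
With Δ₀ > P the complex is low-spin.
Filling d⁴ accordingly: t₂g⁴ eg⁰.
Orbital CFSE = -1.6Δ₀ = -1.6 × 370 = -592 kJ/mol.
Excess pairs vs high-spin: 1 − 0 = 1; pairing cost = +207 kJ/mol.
Net CFSE = -592 + 207 = -385 kJ/mol.

-385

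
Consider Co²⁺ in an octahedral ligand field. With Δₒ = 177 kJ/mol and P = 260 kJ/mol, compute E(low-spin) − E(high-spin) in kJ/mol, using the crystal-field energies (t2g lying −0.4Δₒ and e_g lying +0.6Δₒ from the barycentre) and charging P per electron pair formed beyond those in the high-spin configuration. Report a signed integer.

83

Co sits in group 9; removing 2 electrons leaves Co²⁺ with 9 − 2 = 7 d electrons.
High-spin d⁷ fills as t2g^5 e_g^2 with CFSE 5(−0.4) + 2(+0.6) = -0.8Δₒ = -142 kJ/mol.
Low-spin: t2g^6 e_g^1, orbital CFSE = -1.8Δₒ = -319 kJ/mol; plus 1 excess pair × P = +260 kJ/mol; total -59 kJ/mol.
Thus E(LS) − E(HS) = 83 kJ/mol.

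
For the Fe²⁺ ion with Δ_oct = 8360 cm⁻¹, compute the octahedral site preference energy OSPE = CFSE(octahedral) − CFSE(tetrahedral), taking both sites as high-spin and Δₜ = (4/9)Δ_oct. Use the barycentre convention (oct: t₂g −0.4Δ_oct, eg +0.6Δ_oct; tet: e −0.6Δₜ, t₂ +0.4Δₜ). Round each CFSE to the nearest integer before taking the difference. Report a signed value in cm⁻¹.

-1115

Fe sits in group 8; removing 2 electrons leaves Fe²⁺ with 8 − 2 = 6 d electrons.
Octahedral (high-spin): t2g^4 e_g^2, CFSE = 4(−0.4) + 2(+0.6) = -0.4Δ_oct = -0.4 × 8360 = -3344 cm⁻¹.
In a tetrahedral site the filling is e^3 t2^3: CFSE(tet) = -0.6Δₜ = -0.6 × (4/9)(8360) = -2229 cm⁻¹.
OSPE = -3344 − (-2229) = -1115 cm⁻¹.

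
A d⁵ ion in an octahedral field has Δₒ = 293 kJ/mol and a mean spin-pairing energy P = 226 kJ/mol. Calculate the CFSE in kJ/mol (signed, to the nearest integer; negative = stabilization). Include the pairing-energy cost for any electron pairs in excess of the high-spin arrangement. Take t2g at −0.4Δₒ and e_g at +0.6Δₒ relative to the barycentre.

Here Δₒ > P (293 > 226), so the low-spin state is favoured.
Configuration: t2g^5 e_g^0.
Orbital CFSE = -2.0Δₒ = -2.0 × 293 = -586 kJ/mol.
Excess pairs vs high-spin: 2 − 0 = 2; pairing cost = +452 kJ/mol.
Net CFSE = -586 + 452 = -134 kJ/mol.

-134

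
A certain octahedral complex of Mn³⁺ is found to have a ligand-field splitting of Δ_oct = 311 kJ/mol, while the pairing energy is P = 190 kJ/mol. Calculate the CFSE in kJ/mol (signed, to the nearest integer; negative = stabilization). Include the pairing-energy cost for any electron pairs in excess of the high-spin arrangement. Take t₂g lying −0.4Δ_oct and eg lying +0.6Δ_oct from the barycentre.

-308

Mn is in group 7, so Mn³⁺ is d⁴ (7 − 3 = 4).
Here Δ_oct > P (311 > 190), so the low-spin state is favoured.
Filling d⁴ accordingly: t₂g⁴ eg⁰.
Orbital CFSE = -1.6Δ_oct = -1.6 × 311 = -498 kJ/mol.
Excess pairs vs high-spin: 1 − 0 = 1; pairing cost = +190 kJ/mol.
Net CFSE = -498 + 190 = -308 kJ/mol.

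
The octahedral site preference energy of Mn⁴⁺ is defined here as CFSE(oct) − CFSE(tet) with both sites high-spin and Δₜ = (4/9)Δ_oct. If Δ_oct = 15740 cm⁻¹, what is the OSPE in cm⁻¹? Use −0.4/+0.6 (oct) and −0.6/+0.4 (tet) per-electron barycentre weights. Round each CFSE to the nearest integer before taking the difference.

-13292

Mn⁴⁺: group 7, so d-count = 7 − 4 = 3.
Octahedral high-spin t2g^3 e_g^0: CFSE = -1.2 × 15740 = -18888 cm⁻¹.
Tetrahedral: e^2 t2^1, CFSE = 2(−0.6) + 1(+0.4) = -0.8Δₜ = -0.8 × (4/9) × 15740 = -5596 cm⁻¹.
OSPE = CFSE(oct) − CFSE(tet) = -18888 − (-5596) = -13292 cm⁻¹.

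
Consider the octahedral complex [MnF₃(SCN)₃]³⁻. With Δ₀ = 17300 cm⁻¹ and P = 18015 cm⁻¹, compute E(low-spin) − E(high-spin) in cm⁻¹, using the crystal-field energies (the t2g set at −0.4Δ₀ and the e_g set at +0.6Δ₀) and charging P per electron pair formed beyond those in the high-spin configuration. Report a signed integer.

Ligand charges: 3×(-1) from F⁻ and 3×(-1) from SCN⁻ sum to -6; with overall charge -3, Mn is +3.
Group 7 minus oxidation state +3 gives a d⁴ configuration for Mn³⁺.
High-spin d⁴ fills as t2g^3 e_g^1 with CFSE 3(−0.4) + 1(+0.6) = -0.6Δ₀ = -10380 cm⁻¹.
Low-spin t2g^4 e_g^0 gives -1.6Δ₀ = -27680 cm⁻¹, but forming 1 extra pair costs 1P = 18015 cm⁻¹, so E(LS) = -27680 + 18015 = -9665 cm⁻¹.
The difference is -9665 − (-10380) = 715 cm⁻¹, so high-spin lies lower.

715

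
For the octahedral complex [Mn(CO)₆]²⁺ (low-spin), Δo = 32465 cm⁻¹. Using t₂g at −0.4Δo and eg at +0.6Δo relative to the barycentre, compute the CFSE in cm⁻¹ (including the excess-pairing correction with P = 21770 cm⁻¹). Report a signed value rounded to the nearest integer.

CO is neutral, so the +2 overall charge sits on Mn: oxidation state +2.
Group 7 minus oxidation state +2 gives a d⁵ configuration for Mn²⁺.
Configuration: t₂g⁵ eg⁰.
Orbital CFSE = 5(-0.4) + 0(0.6) = -2.0Δo = -2.0 × 32465 = -64930 cm⁻¹.
High-spin d⁵ would be t₂g³ eg² with 0 pairs; low-spin has 2, so 2 excess pairs cost +2P = +43540 cm⁻¹.
Overall CFSE = -64930 + 43540 = -21390 cm⁻¹.

-21390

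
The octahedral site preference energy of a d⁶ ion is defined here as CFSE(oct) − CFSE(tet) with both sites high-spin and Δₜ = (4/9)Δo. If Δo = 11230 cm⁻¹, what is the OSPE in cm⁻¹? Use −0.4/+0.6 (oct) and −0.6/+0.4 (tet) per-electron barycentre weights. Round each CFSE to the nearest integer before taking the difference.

In an octahedral site d⁶ (HS) is t₂g⁴ eg², giving CFSE(oct) = -0.4Δo = -4492 cm⁻¹.
In a tetrahedral site the filling is e³ t₂³: CFSE(tet) = -0.6Δₜ = -0.6 × (4/9)(11230) = -2995 cm⁻¹.
Subtracting, OSPE = -4492 − (-2995) = -1497 cm⁻¹.

-1497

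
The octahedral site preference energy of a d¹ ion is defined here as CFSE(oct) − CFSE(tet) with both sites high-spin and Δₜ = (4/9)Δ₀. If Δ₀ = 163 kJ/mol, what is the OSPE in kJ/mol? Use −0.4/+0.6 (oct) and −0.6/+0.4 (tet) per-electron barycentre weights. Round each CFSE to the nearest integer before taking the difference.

Octahedral high-spin t₂g¹ eg⁰: CFSE = -0.4 × 163 = -65 kJ/mol.
Tetrahedral e¹ t₂⁰ gives -0.6Δₜ = -0.6 × (4/9) × 163 = -43 kJ/mol.
Subtracting, OSPE = -65 − (-43) = -22 kJ/mol.

-22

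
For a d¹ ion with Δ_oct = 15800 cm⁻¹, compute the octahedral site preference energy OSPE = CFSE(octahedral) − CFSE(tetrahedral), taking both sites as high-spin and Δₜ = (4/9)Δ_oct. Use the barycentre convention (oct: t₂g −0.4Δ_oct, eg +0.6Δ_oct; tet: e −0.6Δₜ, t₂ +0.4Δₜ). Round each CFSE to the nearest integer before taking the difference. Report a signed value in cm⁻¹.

In an octahedral site d¹ (HS) is t₂g¹ eg⁰, giving CFSE(oct) = -0.4Δ_oct = -6320 cm⁻¹.
Tetrahedral: e¹ t₂⁰, CFSE = 1(−0.6) + 0(+0.4) = -0.6Δₜ = -0.6 × (4/9) × 15800 = -4213 cm⁻¹.
OSPE = CFSE(oct) − CFSE(tet) = -6320 − (-4213) = -2107 cm⁻¹.

-2107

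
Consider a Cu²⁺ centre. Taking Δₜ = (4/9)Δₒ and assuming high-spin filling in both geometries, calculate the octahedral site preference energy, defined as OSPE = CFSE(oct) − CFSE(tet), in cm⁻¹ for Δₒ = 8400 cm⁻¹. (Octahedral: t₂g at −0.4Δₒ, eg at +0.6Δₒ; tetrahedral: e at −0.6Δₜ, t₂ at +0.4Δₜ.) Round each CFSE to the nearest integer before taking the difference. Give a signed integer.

Cu sits in group 11; removing 2 electrons leaves Cu²⁺ with 11 − 2 = 9 d electrons.
Octahedral high-spin t₂g⁶ eg³: CFSE = -0.6 × 8400 = -5040 cm⁻¹.
Tetrahedral: e⁴ t₂⁵, CFSE = 4(−0.6) + 5(+0.4) = -0.4Δₜ = -0.4 × (4/9) × 8400 = -1493 cm⁻¹.
OSPE = -5040 − (-1493) = -3547 cm⁻¹.

-3547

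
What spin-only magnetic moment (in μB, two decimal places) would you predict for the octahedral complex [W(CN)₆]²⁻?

2.83 μB

Each CN⁻ contributes -1; 6 × (-1) = -6. With overall charge -2, W is in the +4 oxidation state.
W⁴⁺: group 6, so d-count = 6 − 4 = 2.
Configuration: t₂g² eg⁰ → 2 unpaired electrons.
μ(spin-only) = √[2(2+2)] = √8 ≈ 2.83 μB.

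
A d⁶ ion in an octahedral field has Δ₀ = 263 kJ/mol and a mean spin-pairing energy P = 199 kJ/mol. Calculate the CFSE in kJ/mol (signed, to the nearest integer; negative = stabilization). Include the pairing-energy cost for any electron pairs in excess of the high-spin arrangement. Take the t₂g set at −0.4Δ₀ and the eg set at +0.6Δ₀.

-233

With Δ₀ > P the complex is low-spin.
That gives t₂g⁶ eg⁰.
Orbital CFSE = -2.4Δ₀ = -2.4 × 263 = -631 kJ/mol.
Excess pairs vs high-spin: 3 − 1 = 2; pairing cost = +398 kJ/mol.
Net CFSE = -631 + 398 = -233 kJ/mol.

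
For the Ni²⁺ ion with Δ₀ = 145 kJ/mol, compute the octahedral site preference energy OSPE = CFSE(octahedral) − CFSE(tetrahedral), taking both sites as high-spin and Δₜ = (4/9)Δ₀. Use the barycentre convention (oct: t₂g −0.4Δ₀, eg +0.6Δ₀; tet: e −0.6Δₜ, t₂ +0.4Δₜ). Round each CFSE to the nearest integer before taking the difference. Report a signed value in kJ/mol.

Ni is in group 10, so Ni²⁺ is d⁸ (10 − 2 = 8).
Octahedral (high-spin): t₂g⁶ eg², CFSE = 6(−0.4) + 2(+0.6) = -1.2Δ₀ = -1.2 × 145 = -174 kJ/mol.
In a tetrahedral site the filling is e⁴ t₂⁴: CFSE(tet) = -0.8Δₜ = -0.8 × (4/9)(145) = -52 kJ/mol.
OSPE = CFSE(oct) − CFSE(tet) = -174 − (-52) = -122 kJ/mol.

-122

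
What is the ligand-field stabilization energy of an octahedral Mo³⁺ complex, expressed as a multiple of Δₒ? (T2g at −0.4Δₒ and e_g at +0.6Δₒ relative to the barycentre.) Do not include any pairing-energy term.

-1.2 Δₒ

Mo is in group 6, so Mo³⁺ is d³ (6 − 3 = 3).
For octahedral d³ the high- and low-spin configurations coincide.
Configuration: t2g^3 e_g^0.
CFSE = 3(-0.4Δₒ) + 0(0.6Δₒ) = -1.2Δₒ + 0.0Δₒ = -1.2Δₒ.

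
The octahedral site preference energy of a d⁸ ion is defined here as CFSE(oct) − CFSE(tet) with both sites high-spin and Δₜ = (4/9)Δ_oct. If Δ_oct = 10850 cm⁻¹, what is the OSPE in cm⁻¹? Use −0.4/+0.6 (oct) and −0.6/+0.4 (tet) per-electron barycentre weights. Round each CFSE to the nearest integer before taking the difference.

-9162

Octahedral high-spin t₂g⁶ eg²: CFSE = -1.2 × 10850 = -13020 cm⁻¹.
Tetrahedral e⁴ t₂⁴ gives -0.8Δₜ = -0.8 × (4/9) × 10850 = -3858 cm⁻¹.
OSPE = -13020 − (-3858) = -9162 cm⁻¹.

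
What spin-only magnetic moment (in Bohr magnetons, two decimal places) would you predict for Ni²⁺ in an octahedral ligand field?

2.83 Bohr magnetons

Group 10 minus oxidation state +2 gives a d⁸ configuration for Ni²⁺.
For octahedral d⁸ the high- and low-spin configurations coincide.
Configuration: t2g^6 e_g^2 → 2 unpaired electrons.
μ(spin-only) = √[2(2+2)] = √8 ≈ 2.83 Bohr magnetons.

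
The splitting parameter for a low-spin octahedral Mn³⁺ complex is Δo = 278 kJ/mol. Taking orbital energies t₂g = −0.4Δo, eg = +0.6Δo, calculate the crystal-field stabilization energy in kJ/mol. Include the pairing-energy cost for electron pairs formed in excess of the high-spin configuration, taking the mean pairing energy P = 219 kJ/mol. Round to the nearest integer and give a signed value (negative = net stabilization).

-226

Mn³⁺: group 7, so d-count = 7 − 3 = 4.
Configuration: t₂g⁴ eg⁰.
The orbital stabilization is -1.6Δo = -1.6 × 278 = -445 kJ/mol.
High-spin d⁴ would be t₂g³ eg¹ with 0 pairs; low-spin has 1, so 1 excess pair costs +1P = +219 kJ/mol.
Overall CFSE = -445 + 219 = -226 kJ/mol.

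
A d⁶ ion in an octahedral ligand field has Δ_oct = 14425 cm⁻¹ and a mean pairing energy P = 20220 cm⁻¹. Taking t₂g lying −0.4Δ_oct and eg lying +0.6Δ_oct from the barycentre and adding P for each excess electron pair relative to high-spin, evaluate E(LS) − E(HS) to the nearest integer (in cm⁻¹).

11590

In the high-spin limit (t₂g⁴ eg²) the orbital term is -0.4Δ_oct = -5770 cm⁻¹, with no excess pairing.
For low-spin the configuration is t₂g⁶ eg⁰: orbital energy -2.4 × 14425 = -34620 cm⁻¹, and 2 additional pairs relative to high-spin add 40440 cm⁻¹, giving 5820 cm⁻¹.
The difference is 5820 − (-5770) = 11590 cm⁻¹, so high-spin lies lower.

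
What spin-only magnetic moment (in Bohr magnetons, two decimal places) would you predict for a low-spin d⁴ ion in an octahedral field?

2.83 Bohr magnetons

Configuration: t2g^4 e_g^0 → 2 unpaired electrons.
μ(spin-only) = √[2(2+2)] = √8 ≈ 2.83 Bohr magnetons.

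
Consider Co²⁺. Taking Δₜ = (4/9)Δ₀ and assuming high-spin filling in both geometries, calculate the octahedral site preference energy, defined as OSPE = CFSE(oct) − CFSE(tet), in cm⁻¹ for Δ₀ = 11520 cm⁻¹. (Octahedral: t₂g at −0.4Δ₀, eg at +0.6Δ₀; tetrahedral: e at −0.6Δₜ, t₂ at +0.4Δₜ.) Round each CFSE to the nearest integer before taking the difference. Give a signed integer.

Co sits in group 9; removing 2 electrons leaves Co²⁺ with 9 − 2 = 7 d electrons.
Octahedral (high-spin): t2g^5 e_g^2, CFSE = 5(−0.4) + 2(+0.6) = -0.8Δ₀ = -0.8 × 11520 = -9216 cm⁻¹.
In a tetrahedral site the filling is e^4 t2^3: CFSE(tet) = -1.2Δₜ = -1.2 × (4/9)(11520) = -6144 cm⁻¹.
Subtracting, OSPE = -9216 − (-6144) = -3072 cm⁻¹.

-3072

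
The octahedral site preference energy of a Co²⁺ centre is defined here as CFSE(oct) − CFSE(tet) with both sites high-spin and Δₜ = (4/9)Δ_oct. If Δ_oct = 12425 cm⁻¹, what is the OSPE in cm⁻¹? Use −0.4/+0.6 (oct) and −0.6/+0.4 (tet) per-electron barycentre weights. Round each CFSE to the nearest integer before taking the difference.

-3313

Group 9 minus oxidation state +2 gives a d⁷ configuration for Co²⁺.
In an octahedral site d⁷ (HS) is t₂g⁵ eg², giving CFSE(oct) = -0.8Δ_oct = -9940 cm⁻¹.
Tetrahedral e⁴ t₂³ gives -1.2Δₜ = -1.2 × (4/9) × 12425 = -6627 cm⁻¹.
OSPE = -9940 − (-6627) = -3313 cm⁻¹.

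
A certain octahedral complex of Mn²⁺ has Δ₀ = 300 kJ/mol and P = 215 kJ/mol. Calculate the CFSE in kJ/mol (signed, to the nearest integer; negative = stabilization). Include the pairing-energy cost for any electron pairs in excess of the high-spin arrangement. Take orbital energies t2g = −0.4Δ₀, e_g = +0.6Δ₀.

Group 7 minus oxidation state +2 gives a d⁵ configuration for Mn²⁺.
Δ₀ > P, so pairing is preferred: the ground state is low-spin.
That gives t2g^5 e_g^0.
Orbital CFSE = -2.0Δ₀ = -2.0 × 300 = -600 kJ/mol.
Excess pairs vs high-spin: 2 − 0 = 2; pairing cost = +430 kJ/mol.
Net CFSE = -600 + 430 = -170 kJ/mol.

-170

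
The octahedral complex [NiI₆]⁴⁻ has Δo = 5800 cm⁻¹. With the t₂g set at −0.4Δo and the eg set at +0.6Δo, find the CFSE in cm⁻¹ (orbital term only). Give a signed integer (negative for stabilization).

Each I⁻ contributes -1; 6 × (-1) = -6. With overall charge -4, Ni is in the +2 oxidation state.
Ni²⁺: group 10, so d-count = 10 − 2 = 8.
The d⁸ electrons fill as t₂g⁶ eg².
The orbital stabilization is -1.2Δo = -1.2 × 5800 = -6960 cm⁻¹.

-6960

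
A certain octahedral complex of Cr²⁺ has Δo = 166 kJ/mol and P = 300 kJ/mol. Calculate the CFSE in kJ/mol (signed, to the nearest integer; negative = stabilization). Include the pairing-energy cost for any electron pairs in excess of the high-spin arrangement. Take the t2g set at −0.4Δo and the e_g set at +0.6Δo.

-100

Cr is in group 6, so Cr²⁺ is d⁴ (6 − 2 = 4).
With Δo < P the complex is high-spin.
Filling d⁴ accordingly: t2g^3 e_g^1.
Orbital CFSE = -0.6Δo = -0.6 × 166 = -100 kJ/mol.
High-spin has no excess pairs, so no pairing correction applies.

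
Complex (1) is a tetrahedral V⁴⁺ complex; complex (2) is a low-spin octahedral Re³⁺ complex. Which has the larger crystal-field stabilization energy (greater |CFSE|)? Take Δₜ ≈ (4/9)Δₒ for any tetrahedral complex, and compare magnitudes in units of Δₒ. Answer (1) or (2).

(1): V is in group 5, so V⁴⁺ is d¹ (5 − 4 = 1); Tetrahedral splitting is small, so the complex is high-spin; e^1 t2^0, CFSE = -0.6Δₜ ≈ -0.27Δₒ.
(2): Re³⁺: group 7, so d-count = 7 − 3 = 4; t2g^4 e_g^0, CFSE = -1.6Δₒ.
So (2) has the larger |CFSE|.

(2)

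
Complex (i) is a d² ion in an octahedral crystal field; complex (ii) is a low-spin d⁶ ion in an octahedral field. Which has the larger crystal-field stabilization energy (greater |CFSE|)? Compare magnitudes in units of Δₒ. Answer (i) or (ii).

(i): For octahedral d² the high- and low-spin configurations coincide; t₂g² eg⁰, CFSE = -0.8Δₒ.
(ii): t₂g⁶ eg⁰, CFSE = -2.4Δₒ.
So (ii) has the larger |CFSE|.

(ii)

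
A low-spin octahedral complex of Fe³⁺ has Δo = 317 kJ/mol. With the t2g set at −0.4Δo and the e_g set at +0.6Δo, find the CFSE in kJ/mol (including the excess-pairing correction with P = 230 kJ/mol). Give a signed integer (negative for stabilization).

Fe sits in group 8; removing 3 electrons leaves Fe³⁺ with 8 − 3 = 5 d electrons.
Configuration: t2g^5 e_g^0.
The orbital stabilization is -2.0Δo = -2.0 × 317 = -634 kJ/mol.
Relative to high-spin t2g^3 e_g^2 (0 paired), the low-spin configuration has 2 additional pairs, contributing +2 × 230 = +460 kJ/mol.
Overall CFSE = -634 + 460 = -174 kJ/mol.

-174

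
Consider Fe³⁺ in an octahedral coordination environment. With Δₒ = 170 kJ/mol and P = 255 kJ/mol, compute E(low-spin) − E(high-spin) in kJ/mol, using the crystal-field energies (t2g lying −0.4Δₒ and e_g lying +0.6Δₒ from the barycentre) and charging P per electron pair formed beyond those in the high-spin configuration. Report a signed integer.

170

Fe sits in group 8; removing 3 electrons leaves Fe³⁺ with 8 − 3 = 5 d electrons.
In the high-spin limit (t2g^3 e_g^2) the orbital term is 0.0Δₒ = 0 kJ/mol, with no excess pairing.
Low-spin t2g^5 e_g^0 gives -2.0Δₒ = -340 kJ/mol, but forming 2 extra pairs costs 2P = 510 kJ/mol, so E(LS) = -340 + 510 = 170 kJ/mol.
Thus E(LS) − E(HS) = 170 kJ/mol.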